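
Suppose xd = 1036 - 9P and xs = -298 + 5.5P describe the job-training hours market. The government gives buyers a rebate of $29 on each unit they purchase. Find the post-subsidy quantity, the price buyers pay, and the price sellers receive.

x' = 307; buyers pay $81; sellers receive $110

Pre-subsidy: 1036 - 9P = -298 + 5.5P gives P* = 92, x* = 208.
With the rebate, buyers effectively pay Pb = Ps − 29, where Ps is the price sellers receive.
Demand in terms of Ps becomes xd = 1036 − 9(Ps − 29) = 1297 - 9Ps. Setting this equal to supply: 1297 - 9Ps = -298 + 5.5Ps, so Ps = 110.
Buyers pay Pb = 110 − 29 = 81; x' = -298 + 5.5·110 = 307.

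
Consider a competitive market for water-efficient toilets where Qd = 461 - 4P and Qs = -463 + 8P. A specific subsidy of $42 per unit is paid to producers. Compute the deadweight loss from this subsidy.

Pre-subsidy: 461 - 4P = -463 + 8P gives P* = 77, Q* = 153.
With the subsidy, sellers receive Ps = Pb + 42 for each unit, where Pb is the price buyers pay.
Supply in terms of Pb becomes Qs = -463 + 8(Pb + 42) = -127 + 8Pb. Setting this equal to demand: 461 - 4Pb = -127 + 8Pb, so Pb = 49.
Sellers receive Ps = 49 + 42 = 91; Q' = 461 − 4·49 = 265.
The subsidy expands output by 265 − 153 = 112 past the efficient level; on those units the gap between marginal cost and willingness to pay runs from 0 up to 42.
DWL = ½ × 42 × 112 = 2352.

Deadweight loss = $2352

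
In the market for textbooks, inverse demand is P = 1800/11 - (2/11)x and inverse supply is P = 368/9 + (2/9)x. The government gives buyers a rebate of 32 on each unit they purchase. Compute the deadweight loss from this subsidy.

Deadweight loss = 1267.2

Pre-subsidy: 1800/11 - (2/11)x = 368/9 + (2/9)x gives x* = 303.8 and P* = 108.4.
With the rebate, buyers effectively pay Pb = Ps − 32, where Ps is the price sellers receive.
On the curves, Pb = 1800/11 - (2/11)x and Ps = 368/9 + (2/9)x; the wedge Ps − Pb = 32 gives 368/9 + (2/9)x − (1800/11 - (2/11)x) = 32, so x' = 383.
Then Pb = 1800/11 − (2/11)·383 = 94 and Ps = 368/9 + (2/9)·383 = 126.
The subsidy expands output by 383 − 303.8 = 79.2 past the efficient level; on those units the gap between marginal cost and willingness to pay runs from 0 up to 32.
DWL = ½ × 32 × 79.2 = 1267.2.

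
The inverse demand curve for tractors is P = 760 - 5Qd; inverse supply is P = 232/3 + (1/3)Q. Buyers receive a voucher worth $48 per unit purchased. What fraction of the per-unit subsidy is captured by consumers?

Pre-subsidy: 760 - 5Q = 232/3 + (1/3)Q gives Q* = 128 and P* = 120.
With the rebate, buyers effectively pay Pb = Ps − 48, where Ps is the price sellers receive.
On the curves, Pb = 760 - 5Q and Ps = 232/3 + (1/3)Q; the wedge Ps − Pb = 48 gives 232/3 + (1/3)Q − (760 - 5Q) = 48, so Q' = 137.
Then Pb = 760 − 5·137 = 75 and Ps = 232/3 + (1/3)·137 = 123.
Buyers' price falls by P* − Pb = 120 − 75 = 45; sellers' price rises by Ps − P* = 123 − 120 = 3.
So consumers capture 45/48 = 0.9375 of each unit of subsidy.

Consumer share = 0.9375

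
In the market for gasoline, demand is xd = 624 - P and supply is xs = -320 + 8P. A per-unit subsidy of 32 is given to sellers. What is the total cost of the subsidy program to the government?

Pre-subsidy: 624 - P = -320 + 8P gives P* = 944/9, x* = 4672/9.
With the subsidy, sellers receive Ps = Pb + 32 for each unit, where Pb is the price buyers pay.
Supply in terms of Pb becomes xs = -320 + 8(Pb + 32) = -64 + 8Pb. Setting this equal to demand: 624 - Pb = -64 + 8Pb, so Pb = 688/9.
Sellers receive Ps = 688/9 + 32 = 976/9; x' = 624 − 1·(688/9) = 4928/9.
Government outlay = subsidy × quantity = 32 × 4928/9 = 157696/9.

Government cost = 157696/9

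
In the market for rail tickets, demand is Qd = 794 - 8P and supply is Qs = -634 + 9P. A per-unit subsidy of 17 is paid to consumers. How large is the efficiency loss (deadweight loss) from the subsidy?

Pre-subsidy: 794 - 8P = -634 + 9P gives P* = 84, Q* = 122.
With the rebate, buyers effectively pay Pb = Ps − 17, where Ps is the price sellers receive.
Demand in terms of Ps becomes Qd = 794 − 8(Ps − 17) = 930 - 8Ps. Setting this equal to supply: 930 - 8Ps = -634 + 9Ps, so Ps = 92.
Buyers pay Pb = 92 − 17 = 75; Q' = -634 + 9·92 = 194.
The subsidy expands output by 194 − 122 = 72 past the efficient level; on those units the gap between marginal cost and willingness to pay runs from 0 up to 17.
DWL = ½ × 17 × 72 = 612.

Deadweight loss = 612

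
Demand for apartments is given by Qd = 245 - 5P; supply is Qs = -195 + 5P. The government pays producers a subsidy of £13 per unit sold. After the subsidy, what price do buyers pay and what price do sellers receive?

Buyers pay £37.5; sellers receive £50.5

Pre-subsidy: 245 - 5P = -195 + 5P gives P* = 44, Q* = 25.
With the subsidy, sellers receive Ps = Pb + 13 for each unit, where Pb is the price buyers pay.
Supply in terms of Pb becomes Qs = -195 + 5(Pb + 13) = -130 + 5Pb. Setting this equal to demand: 245 - 5Pb = -130 + 5Pb, so Pb = 37.5.
Sellers receive Ps = 37.5 + 13 = 50.5; Q' = 245 − 5·37.5 = 57.5.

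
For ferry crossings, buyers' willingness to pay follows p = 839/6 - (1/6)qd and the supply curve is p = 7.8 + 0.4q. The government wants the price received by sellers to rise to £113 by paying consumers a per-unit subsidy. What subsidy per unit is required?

At a seller price of 113, quantity supplied is -19.5 + 2.5·113 = 263.
Buyers absorb 263 only when they pay pb = 839/6 − (1/6)·263 = 96.
s = ps − pb = 113 − 96 = 17.

Required subsidy s = £17 per unit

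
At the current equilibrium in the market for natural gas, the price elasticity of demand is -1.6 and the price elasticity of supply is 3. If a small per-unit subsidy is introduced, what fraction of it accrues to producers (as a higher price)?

For a small subsidy around the equilibrium, the benefit split depends on the relative slopes, which at a point are proportional to the elasticities.
Buyer share = εs/(εs + |εd|) = 3/(3 + 1.6) = 15/23; seller share = |εd|/(εs + |εd|) = 8/23.
So producers capture 8/23 of the subsidy.

Producer share = 8/23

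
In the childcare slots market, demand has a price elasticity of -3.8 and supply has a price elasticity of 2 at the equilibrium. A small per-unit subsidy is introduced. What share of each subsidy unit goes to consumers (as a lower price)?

Consumer share = 10/29

For a small subsidy around the equilibrium, the benefit split depends on the relative slopes, which at a point are proportional to the elasticities.
Buyer share = εs/(εs + |εd|) = 2/(2 + 3.8) = 10/29; seller share = |εd|/(εs + |εd|) = 19/29.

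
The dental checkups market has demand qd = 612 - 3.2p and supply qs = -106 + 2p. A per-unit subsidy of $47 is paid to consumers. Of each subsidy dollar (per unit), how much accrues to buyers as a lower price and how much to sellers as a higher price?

Buyers gain 235/13 per unit; sellers gain 376/13 per unit

Pre-subsidy: 612 - 3.2p = -106 + 2p gives p* = 1795/13, q* = 2212/13.
With the rebate, buyers effectively pay pb = ps − 47, where ps is the price sellers receive.
Demand in terms of ps becomes qd = 612 − 3.2(ps − 47) = 762.4 - 3.2ps. Setting this equal to supply: 762.4 - 3.2ps = -106 + 2ps, so ps = 167.
Buyers pay pb = 167 − 47 = 120; q' = -106 + 2·167 = 228.
Buyers' price falls by p* − pb = 1795/13 − 120 = 235/13; sellers' price rises by ps − p* = 167 − 1795/13 = 376/13.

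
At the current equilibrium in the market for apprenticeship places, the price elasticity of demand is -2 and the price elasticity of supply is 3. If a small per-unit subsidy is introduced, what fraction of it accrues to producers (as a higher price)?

Producer share = 0.4

For a small subsidy around the equilibrium, the benefit split depends on the relative slopes, which at a point are proportional to the elasticities.
Buyer share = εs/(εs + |εd|) = 3/(3 + 2) = 0.6; seller share = |εd|/(εs + |εd|) = 0.4.
So producers capture 0.4 of the subsidy.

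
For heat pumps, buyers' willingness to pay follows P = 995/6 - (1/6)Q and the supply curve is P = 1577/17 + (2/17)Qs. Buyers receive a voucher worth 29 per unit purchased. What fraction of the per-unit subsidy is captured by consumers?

Consumer share = 17/29

Pre-subsidy: 995/6 - (1/6)Q = 1577/17 + (2/17)Q gives Q* = 257 and P* = 123.
With the rebate, buyers effectively pay Pb = Ps − 29, where Ps is the price sellers receive.
On the curves, Pb = 995/6 - (1/6)Q and Ps = 1577/17 + (2/17)Q; the wedge Ps − Pb = 29 gives 1577/17 + (2/17)Q − (995/6 - (1/6)Q) = 29, so Q' = 359.
Then Pb = 995/6 − (1/6)·359 = 106 and Ps = 1577/17 + (2/17)·359 = 135.
Buyers' price falls by P* − Pb = 123 − 106 = 17; sellers' price rises by Ps − P* = 135 − 123 = 12.
So consumers capture 17/29 = 17/29 of each unit of subsidy.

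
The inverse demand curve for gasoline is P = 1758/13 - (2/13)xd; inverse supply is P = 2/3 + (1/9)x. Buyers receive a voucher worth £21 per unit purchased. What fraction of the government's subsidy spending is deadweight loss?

Pre-subsidy: 1758/13 - (2/13)x = 2/3 + (1/9)x gives x* = 15744/31 and P* = 1770/31.
With the rebate, buyers effectively pay Pb = Ps − 21, where Ps is the price sellers receive.
On the curves, Pb = 1758/13 - (2/13)x and Ps = 2/3 + (1/9)x; the wedge Ps − Pb = 21 gives 2/3 + (1/9)x − (1758/13 - (2/13)x) = 21, so x' = 18201/31.
Then Pb = 1758/13 − (2/13)·(18201/31) = 1392/31 and Ps = 2/3 + (1/9)·(18201/31) = 2043/31.
ΔCS = ½(15744/31 + 18201/31)(1770/31 − 1392/31) = 206955/31; ΔPS = ½(15744/31 + 18201/31)(2043/31 − 1770/31) = 298935/62.
Government spending = 21 × 18201/31 = 382221/31.
DWL = ½ × 21 × (18201/31 − 15744/31) = 51597/62; fraction = (51597/62) / (382221/31) = 819/12134.

DWL / government spending = 819/12134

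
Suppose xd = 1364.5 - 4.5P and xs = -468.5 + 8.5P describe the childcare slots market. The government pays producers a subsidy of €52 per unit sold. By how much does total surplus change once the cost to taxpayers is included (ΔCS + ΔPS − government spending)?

Pre-subsidy: 1364.5 - 4.5P = -468.5 + 8.5P gives P* = 141, x* = 730.
With the subsidy, sellers receive Ps = Pb + 52 for each unit, where Pb is the price buyers pay.
Supply in terms of Pb becomes xs = -468.5 + 8.5(Pb + 52) = -26.5 + 8.5Pb. Setting this equal to demand: 1364.5 - 4.5Pb = -26.5 + 8.5Pb, so Pb = 107.
Sellers receive Ps = 107 + 52 = 159; x' = 1364.5 − 4.5·107 = 883.
ΔCS = ½(730 + 883)(141 − 107) = 27421; ΔPS = ½(730 + 883)(159 − 141) = 14517.
Government spending = 52 × 883 = 45916.
Net change = 27421 + 14517 − 45916 = -3978. The loss equals the DWL triangle ½·52·153.

Net change in total surplus = -€3978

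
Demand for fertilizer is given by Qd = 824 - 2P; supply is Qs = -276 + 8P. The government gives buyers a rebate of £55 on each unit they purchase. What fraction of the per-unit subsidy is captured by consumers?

Consumer share = 0.8

Pre-subsidy: 824 - 2P = -276 + 8P gives P* = 110, Q* = 604.
With the rebate, buyers effectively pay Pb = Ps − 55, where Ps is the price sellers receive.
Demand in terms of Ps becomes Qd = 824 − 2(Ps − 55) = 934 - 2Ps. Setting this equal to supply: 934 - 2Ps = -276 + 8Ps, so Ps = 121.
Buyers pay Pb = 121 − 55 = 66; Q' = -276 + 8·121 = 692.
Buyers' price falls by P* − Pb = 110 − 66 = 44; sellers' price rises by Ps − P* = 121 − 110 = 11.
So consumers capture 44/55 = 0.8 of each unit of subsidy.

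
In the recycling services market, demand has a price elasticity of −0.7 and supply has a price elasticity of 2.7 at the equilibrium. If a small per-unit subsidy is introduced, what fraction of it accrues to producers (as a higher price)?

For a small subsidy around the equilibrium, the benefit split depends on the relative slopes, which at a point are proportional to the elasticities.
Buyer share = εs/(εs + |εd|) = 2.7/(2.7 + 0.7) = 27/34; seller share = |εd|/(εs + |εd|) = 7/34.
So producers capture 7/34 of the subsidy.

Producer share = 7/34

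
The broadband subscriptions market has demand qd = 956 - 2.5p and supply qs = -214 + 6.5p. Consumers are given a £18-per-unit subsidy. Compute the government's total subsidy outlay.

Pre-subsidy: 956 - 2.5p = -214 + 6.5p gives p* = 130, q* = 631.
With the rebate, buyers effectively pay pb = ps − 18, where ps is the price sellers receive.
Demand in terms of ps becomes qd = 956 − 2.5(ps − 18) = 1001 - 2.5ps. Setting this equal to supply: 1001 - 2.5ps = -214 + 6.5ps, so ps = 135.
Buyers pay pb = 135 − 18 = 117; q' = -214 + 6.5·135 = 663.5.
Government outlay = subsidy × quantity = 18 × 663.5 = 11943.

Government cost = £11943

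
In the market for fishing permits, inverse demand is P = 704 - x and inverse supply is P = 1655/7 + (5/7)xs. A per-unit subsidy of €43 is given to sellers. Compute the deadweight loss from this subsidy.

Pre-subsidy: 704 - x = 1655/7 + (5/7)x gives x* = 272.75 and P* = 431.25.
With the subsidy, sellers receive Ps = Pb + 43 for each unit, where Pb is the price buyers pay.
On the curves, Pb = 704 - x and Ps = 1655/7 + (5/7)x; the wedge Ps − Pb = 43 gives 1655/7 + (5/7)x − (704 - x) = 43, so x' = 1787/6.
Then Pb = 704 − 1·(1787/6) = 2437/6 and Ps = 1655/7 + (5/7)·(1787/6) = 2695/6.
The subsidy expands output by 1787/6 − 272.75 = 301/12 past the efficient level; on those units the gap between marginal cost and willingness to pay runs from 0 up to 43.
DWL = ½ × 43 × 301/12 = 12943/24.

Deadweight loss = 12943/24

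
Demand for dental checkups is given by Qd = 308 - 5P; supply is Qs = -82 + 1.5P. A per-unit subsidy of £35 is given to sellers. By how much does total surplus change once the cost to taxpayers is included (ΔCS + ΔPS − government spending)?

Pre-subsidy: 308 - 5P = -82 + 1.5P gives P* = 60, Q* = 8.
With the subsidy, sellers receive Ps = Pb + 35 for each unit, where Pb is the price buyers pay.
Supply in terms of Pb becomes Qs = -82 + 1.5(Pb + 35) = -29.5 + 1.5Pb. Setting this equal to demand: 308 - 5Pb = -29.5 + 1.5Pb, so Pb = 675/13.
Sellers receive Ps = 675/13 + 35 = 1130/13; Q' = 308 − 5·(675/13) = 629/13.
ΔCS = ½(8 + 629/13)(60 − 675/13) = 76965/338; ΔPS = ½(8 + 629/13)(1130/13 − 60) = 128275/169.
Government spending = 35 × 629/13 = 22015/13.
Net change = 76965/338 + 128275/169 − 22015/13 = -18375/26. The loss equals the DWL triangle ½·35·525/13.

Net change in total surplus = -18375/26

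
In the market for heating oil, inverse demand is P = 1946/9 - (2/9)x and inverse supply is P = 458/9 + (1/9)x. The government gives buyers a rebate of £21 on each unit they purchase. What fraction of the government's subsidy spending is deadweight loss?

DWL / government spending = 63/1118

Pre-subsidy: 1946/9 - (2/9)x = 458/9 + (1/9)x gives x* = 496 and P* = 106.
With the rebate, buyers effectively pay Pb = Ps − 21, where Ps is the price sellers receive.
On the curves, Pb = 1946/9 - (2/9)x and Ps = 458/9 + (1/9)x; the wedge Ps − Pb = 21 gives 458/9 + (1/9)x − (1946/9 - (2/9)x) = 21, so x' = 559.
Then Pb = 1946/9 − (2/9)·559 = 92 and Ps = 458/9 + (1/9)·559 = 113.
ΔCS = ½(496 + 559)(106 − 92) = 7385; ΔPS = ½(496 + 559)(113 − 106) = 3692.5.
Government spending = 21 × 559 = 11739.
DWL = ½ × 21 × (559 − 496) = 661.5; fraction = 661.5 / 11739 = 63/1118.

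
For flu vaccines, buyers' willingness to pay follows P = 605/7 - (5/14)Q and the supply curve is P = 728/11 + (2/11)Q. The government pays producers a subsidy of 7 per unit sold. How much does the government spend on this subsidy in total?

Pre-subsidy: 605/7 - (5/14)Q = 728/11 + (2/11)Q gives Q* = 3118/83 and P* = 6060/83.
With the subsidy, sellers receive Ps = Pb + 7 for each unit, where Pb is the price buyers pay.
On the curves, Pb = 605/7 - (5/14)Q and Ps = 728/11 + (2/11)Q; the wedge Ps − Pb = 7 gives 728/11 + (2/11)Q − (605/7 - (5/14)Q) = 7, so Q' = 4196/83.
Then Pb = 605/7 − (5/14)·(4196/83) = 5675/83 and Ps = 728/11 + (2/11)·(4196/83) = 6256/83.
Government outlay = subsidy × quantity = 7 × 4196/83 = 29372/83.

Government cost = 29372/83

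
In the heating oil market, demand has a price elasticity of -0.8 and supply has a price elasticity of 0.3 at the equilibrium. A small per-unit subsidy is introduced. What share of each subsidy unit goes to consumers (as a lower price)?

For a small subsidy around the equilibrium, the benefit split depends on the relative slopes, which at a point are proportional to the elasticities.
Buyer share = εs/(εs + |εd|) = 0.3/(0.3 + 0.8) = 3/11; seller share = |εd|/(εs + |εd|) = 8/11.

Consumer share = 3/11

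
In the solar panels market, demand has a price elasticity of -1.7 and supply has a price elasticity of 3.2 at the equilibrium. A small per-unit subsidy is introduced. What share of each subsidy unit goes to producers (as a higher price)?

Producer share = 17/49

For a small subsidy around the equilibrium, the benefit split depends on the relative slopes, which at a point are proportional to the elasticities.
Buyer share = εs/(εs + |εd|) = 3.2/(3.2 + 1.7) = 32/49; seller share = |εd|/(εs + |εd|) = 17/49.
So producers capture 17/49 of the subsidy.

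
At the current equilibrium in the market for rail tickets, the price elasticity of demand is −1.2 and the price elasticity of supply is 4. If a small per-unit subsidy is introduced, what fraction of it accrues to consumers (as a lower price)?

For a small subsidy around the equilibrium, the benefit split depends on the relative slopes, which at a point are proportional to the elasticities.
Buyer share = εs/(εs + |εd|) = 4/(4 + 1.2) = 10/13; seller share = |εd|/(εs + |εd|) = 3/13.

Consumer share = 10/13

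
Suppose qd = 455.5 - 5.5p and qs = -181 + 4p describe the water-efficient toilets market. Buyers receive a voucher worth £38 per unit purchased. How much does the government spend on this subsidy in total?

Pre-subsidy: 455.5 - 5.5p = -181 + 4p gives p* = 67, q* = 87.
With the rebate, buyers effectively pay pb = ps − 38, where ps is the price sellers receive.
Demand in terms of ps becomes qd = 455.5 − 5.5(ps − 38) = 664.5 - 5.5ps. Setting this equal to supply: 664.5 - 5.5ps = -181 + 4ps, so ps = 89.
Buyers pay pb = 89 − 38 = 51; q' = -181 + 4·89 = 175.
Government outlay = subsidy × quantity = 38 × 175 = 6650.

Government cost = £6650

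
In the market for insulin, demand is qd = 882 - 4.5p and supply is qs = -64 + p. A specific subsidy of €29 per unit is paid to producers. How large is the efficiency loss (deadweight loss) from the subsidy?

Deadweight loss = 7569/22

Pre-subsidy: 882 - 4.5p = -64 + p gives p* = 172, q* = 108.
With the subsidy, sellers receive ps = pb + 29 for each unit, where pb is the price buyers pay.
Supply in terms of pb becomes qs = -64 + 1(pb + 29) = -35 + pb. Setting this equal to demand: 882 - 4.5pb = -35 + pb, so pb = 1834/11.
Sellers receive ps = 1834/11 + 29 = 2153/11; q' = 882 − 4.5·(1834/11) = 1449/11.
The subsidy expands output by 1449/11 − 108 = 261/11 past the efficient level; on those units the gap between marginal cost and willingness to pay runs from 0 up to 29.
DWL = ½ × 29 × 261/11 = 7569/22.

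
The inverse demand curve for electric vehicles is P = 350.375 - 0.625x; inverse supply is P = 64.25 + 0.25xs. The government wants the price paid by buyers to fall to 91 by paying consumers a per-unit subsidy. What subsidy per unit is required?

Required subsidy s = 77 per unit

At a buyer price of 91, quantity demanded is 560.6 − 1.6·91 = 415.
Sellers supply 415 only when they receive Ps = 64.25 + 0.25·415 = 168.
s = Ps − Pb = 168 − 91 = 77.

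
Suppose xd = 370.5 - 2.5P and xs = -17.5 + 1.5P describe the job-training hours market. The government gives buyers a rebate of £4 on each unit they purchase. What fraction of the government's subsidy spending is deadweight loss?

Pre-subsidy: 370.5 - 2.5P = -17.5 + 1.5P gives P* = 97, x* = 128.
With the rebate, buyers effectively pay Pb = Ps − 4, where Ps is the price sellers receive.
Demand in terms of Ps becomes xd = 370.5 − 2.5(Ps − 4) = 380.5 - 2.5Ps. Setting this equal to supply: 380.5 - 2.5Ps = -17.5 + 1.5Ps, so Ps = 99.5.
Buyers pay Pb = 99.5 − 4 = 95.5; x' = -17.5 + 1.5·99.5 = 131.75.
ΔCS = ½(128 + 131.75)(97 − 95.5) = 194.8125; ΔPS = ½(128 + 131.75)(99.5 − 97) = 324.6875.
Government spending = 4 × 131.75 = 527.
DWL = ½ × 4 × (131.75 − 128) = 7.5; fraction = 7.5 / 527 = 15/1054.

DWL / government spending = 15/1054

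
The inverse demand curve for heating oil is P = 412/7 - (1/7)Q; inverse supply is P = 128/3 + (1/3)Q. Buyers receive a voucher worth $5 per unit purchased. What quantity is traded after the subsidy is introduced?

Q' = 44.5

Pre-subsidy: 412/7 - (1/7)Q = 128/3 + (1/3)Q gives Q* = 34 and P* = 54.
With the rebate, buyers effectively pay Pb = Ps − 5, where Ps is the price sellers receive.
On the curves, Pb = 412/7 - (1/7)Q and Ps = 128/3 + (1/3)Q; the wedge Ps − Pb = 5 gives 128/3 + (1/3)Q − (412/7 - (1/7)Q) = 5, so Q' = 44.5.
Then Pb = 412/7 − (1/7)·44.5 = 52.5 and Ps = 128/3 + (1/3)·44.5 = 57.5.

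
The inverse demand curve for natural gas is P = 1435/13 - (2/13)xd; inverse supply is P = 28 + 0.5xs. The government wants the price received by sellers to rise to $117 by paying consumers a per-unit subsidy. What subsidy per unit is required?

Required subsidy s = $34 per unit

At a seller price of 117, quantity supplied is -56 + 2·117 = 178.
Buyers absorb 178 only when they pay Pb = 1435/13 − (2/13)·178 = 83.
s = Ps − Pb = 117 − 83 = 34.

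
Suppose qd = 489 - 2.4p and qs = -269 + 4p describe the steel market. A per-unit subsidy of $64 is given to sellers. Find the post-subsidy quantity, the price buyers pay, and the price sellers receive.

q' = 300.75; buyers pay $78.4375; sellers receive $142.4375

Pre-subsidy: 489 - 2.4p = -269 + 4p gives p* = 118.4375, q* = 204.75.
With the subsidy, sellers receive ps = pb + 64 for each unit, where pb is the price buyers pay.
Supply in terms of pb becomes qs = -269 + 4(pb + 64) = -13 + 4pb. Setting this equal to demand: 489 - 2.4pb = -13 + 4pb, so pb = 78.4375.
Sellers receive ps = 78.4375 + 64 = 142.4375; q' = 489 − 2.4·78.4375 = 300.75.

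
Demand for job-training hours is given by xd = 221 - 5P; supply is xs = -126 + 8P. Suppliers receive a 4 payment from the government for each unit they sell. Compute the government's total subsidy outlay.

Pre-subsidy: 221 - 5P = -126 + 8P gives P* = 347/13, x* = 1138/13.
With the subsidy, sellers receive Ps = Pb + 4 for each unit, where Pb is the price buyers pay.
Supply in terms of Pb becomes xs = -126 + 8(Pb + 4) = -94 + 8Pb. Setting this equal to demand: 221 - 5Pb = -94 + 8Pb, so Pb = 315/13.
Sellers receive Ps = 315/13 + 4 = 367/13; x' = 221 − 5·(315/13) = 1298/13.
Government outlay = subsidy × quantity = 4 × 1298/13 = 5192/13.

Government cost = 5192/13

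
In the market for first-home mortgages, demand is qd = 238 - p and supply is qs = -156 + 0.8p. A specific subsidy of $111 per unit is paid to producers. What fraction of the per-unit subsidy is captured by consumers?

Pre-subsidy: 238 - p = -156 + 0.8p gives p* = 1970/9, q* = 172/9.
With the subsidy, sellers receive ps = pb + 111 for each unit, where pb is the price buyers pay.
Supply in terms of pb becomes qs = -156 + 0.8(pb + 111) = -67.2 + 0.8pb. Setting this equal to demand: 238 - pb = -67.2 + 0.8pb, so pb = 1526/9.
Sellers receive ps = 1526/9 + 111 = 2525/9; q' = 238 − 1·(1526/9) = 616/9.
Buyers' price falls by p* − pb = 1970/9 − 1526/9 = 148/3; sellers' price rises by ps − p* = 2525/9 − 1970/9 = 185/3.
So consumers capture (148/3)/111 = 4/9 of each unit of subsidy.

Consumer share = 4/9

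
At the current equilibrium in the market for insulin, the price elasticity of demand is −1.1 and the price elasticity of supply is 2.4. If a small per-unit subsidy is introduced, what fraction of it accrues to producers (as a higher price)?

Producer share = 11/35

For a small subsidy around the equilibrium, the benefit split depends on the relative slopes, which at a point are proportional to the elasticities.
Buyer share = εs/(εs + |εd|) = 2.4/(2.4 + 1.1) = 24/35; seller share = |εd|/(εs + |εd|) = 11/35.
So producers capture 11/35 of the subsidy.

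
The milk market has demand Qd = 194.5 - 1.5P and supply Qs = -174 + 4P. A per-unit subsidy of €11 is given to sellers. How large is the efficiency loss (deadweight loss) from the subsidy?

Deadweight loss = €66

Pre-subsidy: 194.5 - 1.5P = -174 + 4P gives P* = 67, Q* = 94.
With the subsidy, sellers receive Ps = Pb + 11 for each unit, where Pb is the price buyers pay.
Supply in terms of Pb becomes Qs = -174 + 4(Pb + 11) = -130 + 4Pb. Setting this equal to demand: 194.5 - 1.5Pb = -130 + 4Pb, so Pb = 59.
Sellers receive Ps = 59 + 11 = 70; Q' = 194.5 − 1.5·59 = 106.
The subsidy expands output by 106 − 94 = 12 past the efficient level; on those units the gap between marginal cost and willingness to pay runs from 0 up to 11.
DWL = ½ × 11 × 12 = 66.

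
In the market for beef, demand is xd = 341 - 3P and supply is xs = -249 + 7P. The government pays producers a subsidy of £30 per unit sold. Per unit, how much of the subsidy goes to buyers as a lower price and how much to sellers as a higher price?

Pre-subsidy: 341 - 3P = -249 + 7P gives P* = 59, x* = 164.
With the subsidy, sellers receive Ps = Pb + 30 for each unit, where Pb is the price buyers pay.
Supply in terms of Pb becomes xs = -249 + 7(Pb + 30) = -39 + 7Pb. Setting this equal to demand: 341 - 3Pb = -39 + 7Pb, so Pb = 38.
Sellers receive Ps = 38 + 30 = 68; x' = 341 − 3·38 = 227.
Buyers' price falls by P* − Pb = 59 − 38 = 21; sellers' price rises by Ps − P* = 68 − 59 = 9.

Buyers gain £21 per unit; sellers gain £9 per unit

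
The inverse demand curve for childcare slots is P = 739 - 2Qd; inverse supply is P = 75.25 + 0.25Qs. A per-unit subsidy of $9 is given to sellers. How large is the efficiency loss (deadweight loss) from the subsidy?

Deadweight loss = $18

Pre-subsidy: 739 - 2Q = 75.25 + 0.25Q gives Q* = 295 and P* = 149.
With the subsidy, sellers receive Ps = Pb + 9 for each unit, where Pb is the price buyers pay.
On the curves, Pb = 739 - 2Q and Ps = 75.25 + 0.25Q; the wedge Ps − Pb = 9 gives 75.25 + 0.25Q − (739 - 2Q) = 9, so Q' = 299.
Then Pb = 739 − 2·299 = 141 and Ps = 75.25 + 0.25·299 = 150.
The subsidy expands output by 299 − 295 = 4 past the efficient level; on those units the gap between marginal cost and willingness to pay runs from 0 up to 9.
DWL = ½ × 9 × 4 = 18.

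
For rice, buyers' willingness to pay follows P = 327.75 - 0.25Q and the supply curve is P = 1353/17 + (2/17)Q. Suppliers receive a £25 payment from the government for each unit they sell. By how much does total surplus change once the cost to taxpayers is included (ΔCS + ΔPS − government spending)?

Net change in total surplus = -£850

Pre-subsidy: 327.75 - 0.25Q = 1353/17 + (2/17)Q gives Q* = 675 and P* = 159.
With the subsidy, sellers receive Ps = Pb + 25 for each unit, where Pb is the price buyers pay.
On the curves, Pb = 327.75 - 0.25Q and Ps = 1353/17 + (2/17)Q; the wedge Ps − Pb = 25 gives 1353/17 + (2/17)Q − (327.75 - 0.25Q) = 25, so Q' = 743.
Then Pb = 327.75 − 0.25·743 = 142 and Ps = 1353/17 + (2/17)·743 = 167.
ΔCS = ½(675 + 743)(159 − 142) = 12053; ΔPS = ½(675 + 743)(167 − 159) = 5672.
Government spending = 25 × 743 = 18575.
Net change = 12053 + 5672 − 18575 = -850. The loss equals the DWL triangle ½·25·68.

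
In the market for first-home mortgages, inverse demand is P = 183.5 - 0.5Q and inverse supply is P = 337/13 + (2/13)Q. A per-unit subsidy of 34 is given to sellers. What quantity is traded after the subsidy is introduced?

Q' = 293

Pre-subsidy: 183.5 - 0.5Q = 337/13 + (2/13)Q gives Q* = 241 and P* = 63.
With the subsidy, sellers receive Ps = Pb + 34 for each unit, where Pb is the price buyers pay.
On the curves, Pb = 183.5 - 0.5Q and Ps = 337/13 + (2/13)Q; the wedge Ps − Pb = 34 gives 337/13 + (2/13)Q − (183.5 - 0.5Q) = 34, so Q' = 293.
Then Pb = 183.5 − 0.5·293 = 37 and Ps = 337/13 + (2/13)·293 = 71.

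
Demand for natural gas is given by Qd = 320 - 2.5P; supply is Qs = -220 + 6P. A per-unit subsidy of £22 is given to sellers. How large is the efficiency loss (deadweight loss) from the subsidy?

Pre-subsidy: 320 - 2.5P = -220 + 6P gives P* = 1080/17, Q* = 2740/17.
With the subsidy, sellers receive Ps = Pb + 22 for each unit, where Pb is the price buyers pay.
Supply in terms of Pb becomes Qs = -220 + 6(Pb + 22) = -88 + 6Pb. Setting this equal to demand: 320 - 2.5Pb = -88 + 6Pb, so Pb = 48.
Sellers receive Ps = 48 + 22 = 70; Q' = 320 − 2.5·48 = 200.
The subsidy expands output by 200 − 2740/17 = 660/17 past the efficient level; on those units the gap between marginal cost and willingness to pay runs from 0 up to 22.
DWL = ½ × 22 × 660/17 = 7260/17.

Deadweight loss = 7260/17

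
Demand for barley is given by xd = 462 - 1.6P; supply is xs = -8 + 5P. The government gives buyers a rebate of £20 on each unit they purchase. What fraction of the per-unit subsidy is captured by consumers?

Consumer share = 25/33

Pre-subsidy: 462 - 1.6P = -8 + 5P gives P* = 2350/33, x* = 11486/33.
With the rebate, buyers effectively pay Pb = Ps − 20, where Ps is the price sellers receive.
Demand in terms of Ps becomes xd = 462 − 1.6(Ps − 20) = 494 - 1.6Ps. Setting this equal to supply: 494 - 1.6Ps = -8 + 5Ps, so Ps = 2510/33.
Buyers pay Pb = 2510/33 − 20 = 1850/33; x' = -8 + 5·(2510/33) = 12286/33.
Buyers' price falls by P* − Pb = 2350/33 − 1850/33 = 500/33; sellers' price rises by Ps − P* = 2510/33 − 2350/33 = 160/33.
So consumers capture (500/33)/20 = 25/33 of each unit of subsidy.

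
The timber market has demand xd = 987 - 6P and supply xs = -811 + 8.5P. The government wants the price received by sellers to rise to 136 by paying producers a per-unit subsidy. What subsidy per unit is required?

Required subsidy s = 29 per unit

At a seller price of 136, quantity supplied is -811 + 8.5·136 = 345.
Buyers absorb 345 only when they pay Pb with 987 − 6·Pb = 345, i.e. Pb = 107.
s = Ps − Pb = 136 − 107 = 29.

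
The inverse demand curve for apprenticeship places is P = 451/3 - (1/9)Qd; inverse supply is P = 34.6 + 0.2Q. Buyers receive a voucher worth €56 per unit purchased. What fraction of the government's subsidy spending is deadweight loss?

Pre-subsidy: 451/3 - (1/9)Q = 34.6 + 0.2Q gives Q* = 372 and P* = 109.
With the rebate, buyers effectively pay Pb = Ps − 56, where Ps is the price sellers receive.
On the curves, Pb = 451/3 - (1/9)Q and Ps = 34.6 + 0.2Q; the wedge Ps − Pb = 56 gives 34.6 + 0.2Q − (451/3 - (1/9)Q) = 56, so Q' = 552.
Then Pb = 451/3 − (1/9)·552 = 89 and Ps = 34.6 + 0.2·552 = 145.
ΔCS = ½(372 + 552)(109 − 89) = 9240; ΔPS = ½(372 + 552)(145 − 109) = 16632.
Government spending = 56 × 552 = 30912.
DWL = ½ × 56 × (552 − 372) = 5040; fraction = 5040 / 30912 = 15/92.

DWL / government spending = 15/92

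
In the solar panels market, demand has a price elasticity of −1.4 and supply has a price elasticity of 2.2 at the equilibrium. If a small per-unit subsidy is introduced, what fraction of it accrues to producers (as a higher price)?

For a small subsidy around the equilibrium, the benefit split depends on the relative slopes, which at a point are proportional to the elasticities.
Buyer share = εs/(εs + |εd|) = 2.2/(2.2 + 1.4) = 11/18; seller share = |εd|/(εs + |εd|) = 7/18.
So producers capture 7/18 of the subsidy.

Producer share = 7/18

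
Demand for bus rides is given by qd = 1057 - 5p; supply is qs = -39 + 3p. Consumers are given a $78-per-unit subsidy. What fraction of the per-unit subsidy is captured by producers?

Producer share = 0.625

Pre-subsidy: 1057 - 5p = -39 + 3p gives p* = 137, q* = 372.
With the rebate, buyers effectively pay pb = ps − 78, where ps is the price sellers receive.
Demand in terms of ps becomes qd = 1057 − 5(ps − 78) = 1447 - 5ps. Setting this equal to supply: 1447 - 5ps = -39 + 3ps, so ps = 185.75.
Buyers pay pb = 185.75 − 78 = 107.75; q' = -39 + 3·185.75 = 518.25.
Buyers' price falls by p* − pb = 137 − 107.75 = 29.25; sellers' price rises by ps − p* = 185.75 − 137 = 48.75.
So producers capture 48.75/78 = 0.625 of each unit of subsidy.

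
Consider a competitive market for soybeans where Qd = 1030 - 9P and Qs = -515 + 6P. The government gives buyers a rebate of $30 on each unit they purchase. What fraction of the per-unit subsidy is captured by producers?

Producer share = 0.6

Pre-subsidy: 1030 - 9P = -515 + 6P gives P* = 103, Q* = 103.
With the rebate, buyers effectively pay Pb = Ps − 30, where Ps is the price sellers receive.
Demand in terms of Ps becomes Qd = 1030 − 9(Ps − 30) = 1300 - 9Ps. Setting this equal to supply: 1300 - 9Ps = -515 + 6Ps, so Ps = 121.
Buyers pay Pb = 121 − 30 = 91; Q' = -515 + 6·121 = 211.
Buyers' price falls by P* − Pb = 103 − 91 = 12; sellers' price rises by Ps − P* = 121 − 103 = 18.
So producers capture 18/30 = 0.6 of each unit of subsidy.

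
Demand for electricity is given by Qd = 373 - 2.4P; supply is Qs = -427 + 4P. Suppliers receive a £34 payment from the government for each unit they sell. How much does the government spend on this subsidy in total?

Government cost = £4216

Pre-subsidy: 373 - 2.4P = -427 + 4P gives P* = 125, Q* = 73.
With the subsidy, sellers receive Ps = Pb + 34 for each unit, where Pb is the price buyers pay.
Supply in terms of Pb becomes Qs = -427 + 4(Pb + 34) = -291 + 4Pb. Setting this equal to demand: 373 - 2.4Pb = -291 + 4Pb, so Pb = 103.75.
Sellers receive Ps = 103.75 + 34 = 137.75; Q' = 373 − 2.4·103.75 = 124.
Government outlay = subsidy × quantity = 34 × 124 = 4216.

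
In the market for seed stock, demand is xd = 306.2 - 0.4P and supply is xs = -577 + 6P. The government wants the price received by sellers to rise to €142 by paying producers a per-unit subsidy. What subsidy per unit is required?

At a seller price of 142, quantity supplied is -577 + 6·142 = 275.
Buyers absorb 275 only when they pay Pb with 306.2 − 0.4·Pb = 275, i.e. Pb = 78.
s = Ps − Pb = 142 − 78 = 64.

Required subsidy s = €64 per unit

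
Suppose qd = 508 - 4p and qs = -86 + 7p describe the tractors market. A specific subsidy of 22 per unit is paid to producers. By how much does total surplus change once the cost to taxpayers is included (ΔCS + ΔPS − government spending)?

Net change in total surplus = -616

Pre-subsidy: 508 - 4p = -86 + 7p gives p* = 54, q* = 292.
With the subsidy, sellers receive ps = pb + 22 for each unit, where pb is the price buyers pay.
Supply in terms of pb becomes qs = -86 + 7(pb + 22) = 68 + 7pb. Setting this equal to demand: 508 - 4pb = 68 + 7pb, so pb = 40.
Sellers receive ps = 40 + 22 = 62; q' = 508 − 4·40 = 348.
ΔCS = ½(292 + 348)(54 − 40) = 4480; ΔPS = ½(292 + 348)(62 − 54) = 2560.
Government spending = 22 × 348 = 7656.
Net change = 4480 + 2560 − 7656 = -616. The loss equals the DWL triangle ½·22·56.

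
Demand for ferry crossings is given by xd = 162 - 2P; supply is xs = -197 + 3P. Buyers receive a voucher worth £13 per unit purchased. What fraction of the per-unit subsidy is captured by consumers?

Consumer share = 0.6

Pre-subsidy: 162 - 2P = -197 + 3P gives P* = 71.8, x* = 18.4.
With the rebate, buyers effectively pay Pb = Ps − 13, where Ps is the price sellers receive.
Demand in terms of Ps becomes xd = 162 − 2(Ps − 13) = 188 - 2Ps. Setting this equal to supply: 188 - 2Ps = -197 + 3Ps, so Ps = 77.
Buyers pay Pb = 77 − 13 = 64; x' = -197 + 3·77 = 34.
Buyers' price falls by P* − Pb = 71.8 − 64 = 7.8; sellers' price rises by Ps − P* = 77 − 71.8 = 5.2.
So consumers capture 7.8/13 = 0.6 of each unit of subsidy.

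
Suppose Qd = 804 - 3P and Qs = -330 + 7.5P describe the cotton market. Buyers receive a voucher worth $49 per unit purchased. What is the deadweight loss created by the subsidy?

Pre-subsidy: 804 - 3P = -330 + 7.5P gives P* = 108, Q* = 480.
With the rebate, buyers effectively pay Pb = Ps − 49, where Ps is the price sellers receive.
Demand in terms of Ps becomes Qd = 804 − 3(Ps − 49) = 951 - 3Ps. Setting this equal to supply: 951 - 3Ps = -330 + 7.5Ps, so Ps = 122.
Buyers pay Pb = 122 − 49 = 73; Q' = -330 + 7.5·122 = 585.
The subsidy expands output by 585 − 480 = 105 past the efficient level; on those units the gap between marginal cost and willingness to pay runs from 0 up to 49.
DWL = ½ × 49 × 105 = 2572.5.

Deadweight loss = $2572.5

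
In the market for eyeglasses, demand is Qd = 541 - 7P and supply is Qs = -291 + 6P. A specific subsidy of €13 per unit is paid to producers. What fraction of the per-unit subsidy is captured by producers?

Producer share = 7/13

Pre-subsidy: 541 - 7P = -291 + 6P gives P* = 64, Q* = 93.
With the subsidy, sellers receive Ps = Pb + 13 for each unit, where Pb is the price buyers pay.
Supply in terms of Pb becomes Qs = -291 + 6(Pb + 13) = -213 + 6Pb. Setting this equal to demand: 541 - 7Pb = -213 + 6Pb, so Pb = 58.
Sellers receive Ps = 58 + 13 = 71; Q' = 541 − 7·58 = 135.
Buyers' price falls by P* − Pb = 64 − 58 = 6; sellers' price rises by Ps − P* = 71 − 64 = 7.
So producers capture 7/13 = 7/13 of each unit of subsidy.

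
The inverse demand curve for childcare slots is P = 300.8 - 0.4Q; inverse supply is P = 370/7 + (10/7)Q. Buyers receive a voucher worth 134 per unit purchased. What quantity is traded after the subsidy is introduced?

Q' = 208.875

Pre-subsidy: 300.8 - 0.4Q = 370/7 + (10/7)Q gives Q* = 135.59375 and P* = 246.5625.
With the rebate, buyers effectively pay Pb = Ps − 134, where Ps is the price sellers receive.
On the curves, Pb = 300.8 - 0.4Q and Ps = 370/7 + (10/7)Q; the wedge Ps − Pb = 134 gives 370/7 + (10/7)Q − (300.8 - 0.4Q) = 134, so Q' = 208.875.
Then Pb = 300.8 − 0.4·208.875 = 217.25 and Ps = 370/7 + (10/7)·208.875 = 351.25.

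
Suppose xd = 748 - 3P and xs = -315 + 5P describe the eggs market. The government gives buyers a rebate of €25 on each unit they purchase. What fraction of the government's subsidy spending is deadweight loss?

Pre-subsidy: 748 - 3P = -315 + 5P gives P* = 132.875, x* = 349.375.
With the rebate, buyers effectively pay Pb = Ps − 25, where Ps is the price sellers receive.
Demand in terms of Ps becomes xd = 748 − 3(Ps − 25) = 823 - 3Ps. Setting this equal to supply: 823 - 3Ps = -315 + 5Ps, so Ps = 142.25.
Buyers pay Pb = 142.25 − 25 = 117.25; x' = -315 + 5·142.25 = 396.25.
ΔCS = ½(349.375 + 396.25)(132.875 − 117.25) = 5825.1953125; ΔPS = ½(349.375 + 396.25)(142.25 − 132.875) = 3495.1171875.
Government spending = 25 × 396.25 = 9906.25.
DWL = ½ × 25 × (396.25 − 349.375) = 585.9375; fraction = 585.9375 / 9906.25 = 75/1268.

DWL / government spending = 75/1268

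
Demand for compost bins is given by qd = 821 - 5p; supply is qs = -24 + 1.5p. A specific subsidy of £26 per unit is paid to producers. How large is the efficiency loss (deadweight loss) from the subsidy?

Deadweight loss = £390

Pre-subsidy: 821 - 5p = -24 + 1.5p gives p* = 130, q* = 171.
With the subsidy, sellers receive ps = pb + 26 for each unit, where pb is the price buyers pay.
Supply in terms of pb becomes qs = -24 + 1.5(pb + 26) = 15 + 1.5pb. Setting this equal to demand: 821 - 5pb = 15 + 1.5pb, so pb = 124.
Sellers receive ps = 124 + 26 = 150; q' = 821 − 5·124 = 201.
The subsidy expands output by 201 − 171 = 30 past the efficient level; on those units the gap between marginal cost and willingness to pay runs from 0 up to 26.
DWL = ½ × 26 × 30 = 390.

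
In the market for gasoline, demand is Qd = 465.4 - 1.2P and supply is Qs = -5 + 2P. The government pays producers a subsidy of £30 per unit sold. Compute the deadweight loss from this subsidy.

Pre-subsidy: 465.4 - 1.2P = -5 + 2P gives P* = 147, Q* = 289.
With the subsidy, sellers receive Ps = Pb + 30 for each unit, where Pb is the price buyers pay.
Supply in terms of Pb becomes Qs = -5 + 2(Pb + 30) = 55 + 2Pb. Setting this equal to demand: 465.4 - 1.2Pb = 55 + 2Pb, so Pb = 128.25.
Sellers receive Ps = 128.25 + 30 = 158.25; Q' = 465.4 − 1.2·128.25 = 311.5.
The subsidy expands output by 311.5 − 289 = 22.5 past the efficient level; on those units the gap between marginal cost and willingness to pay runs from 0 up to 30.
DWL = ½ × 30 × 22.5 = 337.5.

Deadweight loss = £337.5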